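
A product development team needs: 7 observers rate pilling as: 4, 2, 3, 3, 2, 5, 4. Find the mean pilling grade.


Formula: Mean = sum / count
Sum = 4 + 2 + 3 + 3 + 2 + 5 + 4 = 23
Mean = 23 / 7 = 3.3

3.3


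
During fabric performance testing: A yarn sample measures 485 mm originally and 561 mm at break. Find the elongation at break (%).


Formula: Elongation (%) = ((L_break - L0) / L0) * 100
Step 1: Extension = 561 - 485 = 76 mm
Step 2: Elongation = (76 / 485) * 100
Step 3: Elongation = 0.156701 * 100 = 15.6701% ≈ 15.7%

15.7%


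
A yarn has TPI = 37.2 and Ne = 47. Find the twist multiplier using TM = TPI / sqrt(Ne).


Formula: TM = TPI / sqrt(Ne)
Step 1: sqrt(Ne) = sqrt(47) = 6.8557
Step 2: TM = 37.2 / 6.8557 = 5.43

5.43 TM


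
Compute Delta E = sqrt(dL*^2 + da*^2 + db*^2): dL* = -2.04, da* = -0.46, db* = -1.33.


Formula: Delta E = sqrt(dL*^2 + da*^2 + db*^2)
Step 1: dL*^2 = (-2.04)^2 = 4.1616
Step 2: da*^2 = (-0.46)^2 = 0.2116
Step 3: db*^2 = (-1.33)^2 = 1.7689
Step 4: Sum = 4.1616 + 0.2116 + 1.7689 = 6.1421
Step 5: Delta E = sqrt(6.1421) = 2.48

2.48 Delta E


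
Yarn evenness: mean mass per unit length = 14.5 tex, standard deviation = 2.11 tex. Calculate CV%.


Formula: CV% = (standard deviation / mean) * 100
Step 1: Ratio = 2.11 / 14.5 = 0.145517
Step 2: CV% = 0.145517 * 100 = 14.5517% ≈ 14.6%

14.6%


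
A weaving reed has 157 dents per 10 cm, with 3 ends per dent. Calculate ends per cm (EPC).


Formula: EPC = (dents per 10 cm * ends per dent) / 10
Step 1: Total ends per 10 cm = 157 * 3 = 471
Step 2: EPC = 471 / 10 = 47.1 ends/cm

47.1 ends/cm


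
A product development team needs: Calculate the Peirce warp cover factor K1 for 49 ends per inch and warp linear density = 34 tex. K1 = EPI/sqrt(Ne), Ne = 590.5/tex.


Formula: K1 = EPI / sqrt(Ne), with Ne = 590.5 / tex_warp
Step 1: Ne = 590.5 / 34 = 17.368
Step 2: sqrt(Ne) = sqrt(17.368) = 4.1675
Step 3: K1 = 49 / 4.1675 = 11.8

11.8


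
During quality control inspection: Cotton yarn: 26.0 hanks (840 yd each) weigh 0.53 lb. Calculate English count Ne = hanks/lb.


Formula: Ne = hanks / mass_lb
Substituting: Ne = 26.0 / 0.53
Ne = 49.1

49.1 Ne


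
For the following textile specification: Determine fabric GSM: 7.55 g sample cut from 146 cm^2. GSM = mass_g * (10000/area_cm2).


Formula: GSM = mass_g / area_m2
Step 1: Convert area: 146 cm^2 = 146 / 10000 = 0.0146 m^2
Step 2: GSM = 7.55 g / 0.0146 m^2 = 517.1 g/m^2

517.1 g/m^2


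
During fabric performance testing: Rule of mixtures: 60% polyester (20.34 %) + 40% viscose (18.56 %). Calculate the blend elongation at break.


Formula: Blend property = (fraction_A * property_A) + (fraction_B * property_B)
Step 1: Contribution A = 60/100 * 20.34 % = 12.204 %
Step 2: Contribution B = 40/100 * 18.56 % = 7.424 %
Step 3: Blend elongation at break = 12.204 + 7.424 = 19.628 %

19.628 %


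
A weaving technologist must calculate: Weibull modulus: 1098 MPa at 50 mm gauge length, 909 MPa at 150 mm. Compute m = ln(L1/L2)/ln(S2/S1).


Formula: m = ln(L1/L2) / ln(S2/S1)
Step 1: ln(L1/L2) = ln(50/150) = -1.09861
Step 2: S2/S1 = 909/1098 = 0.82787
Step 3: ln(S2/S1) = ln(0.82787) = -0.18890
Step 4: m = -1.09861 / -0.18890 = 5.82

5.82 (Weibull m)


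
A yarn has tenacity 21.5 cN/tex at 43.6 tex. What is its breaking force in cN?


Formula: Breaking force = Tenacity * Linear density
F = 21.5 cN/tex * 43.6 tex
F = 937.40 cN

937.40 cN


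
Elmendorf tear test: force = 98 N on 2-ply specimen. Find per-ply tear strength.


Formula: Per-ply strength = Total force / Number of plies
Per-ply = 98 N / 2
Per-ply = 49 N

49 N


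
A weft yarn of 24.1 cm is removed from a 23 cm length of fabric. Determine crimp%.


Formula: Crimp% = ((L_yarn - L_fabric) / L_fabric) * 100
Step 1: Extension = 24.1 - 23 = 1.1 cm
Step 2: Crimp% = (1.1 / 23) * 100
Step 3: Crimp% = 0.047826 * 100 = 4.7826% ≈ 4.8%

4.8%


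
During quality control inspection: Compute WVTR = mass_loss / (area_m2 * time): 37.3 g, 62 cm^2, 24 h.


Formula: WVTR = mass_loss / (area * time)
Step 1: Convert area: 62 cm^2 = 0.0062 m^2
Step 2: WVTR = 37.3 g / (0.0062 m^2 * 24 h)
Step 3: WVTR = 37.3 / 0.1488 = 250.7 g/m^2/h

250.7 g/m^2/h


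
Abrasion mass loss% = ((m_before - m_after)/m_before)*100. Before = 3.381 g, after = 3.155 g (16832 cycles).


Formula: Mass loss% = ((m_before - m_after) / m_before) * 100
Step 1: Mass loss = 3.381 - 3.155 = 0.226 g
Step 2: Ratio = 0.226 / 3.381 = 0.0668441
Step 3: Mass loss% = 0.0668441 * 100 = 6.68441% ≈ 6.68%

6.68%


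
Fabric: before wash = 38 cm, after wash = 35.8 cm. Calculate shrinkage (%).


Formula: Shrinkage% = ((L_before - L_after) / L_before) * 100
Step 1: Shrinkage = 38 - 35.8 = 2.2 cm
Step 2: Shrinkage% = (2.2 / 38) * 100
Step 3: Shrinkage% = 0.057895 * 100 = 5.7895% ≈ 5.8%

5.8%


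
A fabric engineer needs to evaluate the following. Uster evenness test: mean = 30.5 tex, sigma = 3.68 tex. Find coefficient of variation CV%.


Formula: CV% = (standard deviation / mean) * 100
Step 1: Ratio = 3.68 / 30.5 = 0.120656
Step 2: CV% = 0.120656 * 100 = 12.0656% ≈ 12.1%

12.1%


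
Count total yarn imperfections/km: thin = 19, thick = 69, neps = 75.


Formula: Total = thin places + thick places + neps
Total = 19 + 69 + 75
Total = 163 imperfections/km

163 imperfections/km


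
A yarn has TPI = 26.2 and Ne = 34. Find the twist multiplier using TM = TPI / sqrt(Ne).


Formula: TM = TPI / sqrt(Ne)
Step 1: sqrt(Ne) = sqrt(34) = 5.831
Step 2: TM = 26.2 / 5.831 = 4.49

4.49 TM


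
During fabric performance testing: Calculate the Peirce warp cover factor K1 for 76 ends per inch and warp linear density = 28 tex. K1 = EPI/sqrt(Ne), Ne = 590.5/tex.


Formula: K1 = EPI / sqrt(Ne), with Ne = 590.5 / tex_warp
Step 1: Ne = 590.5 / 28 = 21.089
Step 2: sqrt(Ne) = sqrt(21.089) = 4.5923
Step 3: K1 = 76 / 4.5923 = 16.5

16.5


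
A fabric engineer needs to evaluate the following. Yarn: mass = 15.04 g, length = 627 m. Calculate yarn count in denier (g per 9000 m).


Formula: den = (mass_g / length_m) * 9000
Substituting: den = (15.04 / 627) * 9000
Intermediate: 15.04 / 627 = 0.02398724 g/m
den = 0.02398724 * 9000 = 215.9 denier

215.9 denier


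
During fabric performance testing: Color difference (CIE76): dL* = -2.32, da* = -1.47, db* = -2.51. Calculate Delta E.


Formula: Delta E = sqrt(dL*^2 + da*^2 + db*^2)
Step 1: dL*^2 = (-2.32)^2 = 5.3824
Step 2: da*^2 = (-1.47)^2 = 2.1609
Step 3: db*^2 = (-2.51)^2 = 6.3001
Step 4: Sum = 5.3824 + 2.1609 + 6.3001 = 13.8434
Step 5: Delta E = sqrt(13.8434) = 3.72

3.72 Delta E


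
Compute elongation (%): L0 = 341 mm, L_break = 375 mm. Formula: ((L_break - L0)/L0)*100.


Formula: Elongation (%) = ((L_break - L0) / L0) * 100
Step 1: Extension = 375 - 341 = 34 mm
Step 2: Elongation = (34 / 341) * 100
Step 3: Elongation = 0.099707 * 100 = 9.9707% ≈ 10.0%

10.0%


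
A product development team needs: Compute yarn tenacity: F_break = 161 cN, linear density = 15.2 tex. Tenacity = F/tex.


Formula: Tenacity = Breaking force / Linear density
Tenacity = 161 cN / 15.2 tex
Tenacity = 10.59 cN/tex

10.59 cN/tex


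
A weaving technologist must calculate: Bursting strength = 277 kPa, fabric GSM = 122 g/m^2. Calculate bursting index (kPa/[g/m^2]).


Formula: Bursting Index = Bursting Strength / Fabric GSM
BI = 277 kPa / 122 g/m^2
BI = 2.270 kPa/(g/m^2)

2.270 kPa/(g/m^2)


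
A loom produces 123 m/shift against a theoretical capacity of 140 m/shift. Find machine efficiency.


Formula: Efficiency% = (Actual output / Theoretical output) * 100
Efficiency% = (123 / 140) * 100
Efficiency% = 0.878571 * 100 = 87.8571% ≈ 87.9%

87.9%


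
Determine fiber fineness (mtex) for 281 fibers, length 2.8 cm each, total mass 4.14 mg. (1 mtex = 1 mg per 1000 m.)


Formula: fineness (mtex) = mass (mg) / total length (km) = (mass_mg / total_length_m) * 1000
Step 1: Convert fiber length: 2.8 cm = 0.028 m
Step 2: Total fiber length = 281 * 0.028 = 7.868 m
Step 3: Linear density = 4.14 mg / 7.868 m = 0.5262 mg/m
Step 4: fineness = 0.5262 * 1000 = 526.2 mtex

526.2 mtex


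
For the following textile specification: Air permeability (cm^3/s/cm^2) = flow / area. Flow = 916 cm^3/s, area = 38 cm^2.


Formula: Air Permeability = Airflow / Test Area
AP = 916 cm^3/s / 38 cm^2
AP = 24.1 cm^3/s/cm^2

24.1 cm^3/s/cm^2


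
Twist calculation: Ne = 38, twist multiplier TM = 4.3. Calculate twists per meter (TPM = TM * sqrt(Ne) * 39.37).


Formula: TPM = TM * sqrt(Ne) * 39.37
Step 1: sqrt(Ne) = sqrt(38) = 6.1644
Step 2: TM * sqrt(Ne) = 4.3 * 6.1644 = 26.5069
Step 3: TPM = 26.5069 * 39.37 = 1044 twists/m

1044 twists/m


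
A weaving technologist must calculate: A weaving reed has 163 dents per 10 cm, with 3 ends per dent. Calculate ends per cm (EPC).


Formula: EPC = (dents per 10 cm * ends per dent) / 10
Step 1: Total ends per 10 cm = 163 * 3 = 489
Step 2: EPC = 489 / 10 = 48.9 ends/cm

48.9 ends/cm


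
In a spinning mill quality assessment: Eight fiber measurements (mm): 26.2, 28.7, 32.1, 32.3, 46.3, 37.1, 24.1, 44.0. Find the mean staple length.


Formula: Mean = sum of lengths / count
Sum = 26.2 + 28.7 + 32.1 + 32.3 + 46.3 + 37.1 + 24.1 + 44.0
Sum = 270.8 mm
Mean = 270.8 / 8 = 33.85 mm

33.85 mm


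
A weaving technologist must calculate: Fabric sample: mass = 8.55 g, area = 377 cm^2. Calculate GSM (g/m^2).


Formula: GSM = mass_g / area_m2
Step 1: Convert area: 377 cm^2 = 377 / 10000 = 0.0377 m^2
Step 2: GSM = 8.55 g / 0.0377 m^2 = 226.8 g/m^2

226.8 g/m^2


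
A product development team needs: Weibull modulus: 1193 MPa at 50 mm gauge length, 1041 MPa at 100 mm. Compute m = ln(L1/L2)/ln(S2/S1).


Formula: m = ln(L1/L2) / ln(S2/S1)
Step 1: ln(L1/L2) = ln(50/100) = -0.69315
Step 2: S2/S1 = 1041/1193 = 0.87259
Step 3: ln(S2/S1) = ln(0.87259) = -0.13629
Step 4: m = -0.69315 / -0.13629 = 5.09

5.09 (Weibull m)


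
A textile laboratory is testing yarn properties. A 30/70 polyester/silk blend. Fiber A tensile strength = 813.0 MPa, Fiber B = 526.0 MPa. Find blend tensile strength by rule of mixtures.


Formula: Blend property = (fraction_A * property_A) + (fraction_B * property_B)
Step 1: Contribution A = 30/100 * 813.0 MPa = 243.9 MPa
Step 2: Contribution B = 70/100 * 526.0 MPa = 368.2 MPa
Step 3: Blend tensile strength = 243.9 + 368.2 = 612.1 MPa

612.1 MPa


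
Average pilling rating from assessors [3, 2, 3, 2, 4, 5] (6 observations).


Formula: Mean = sum / count
Sum = 3 + 2 + 3 + 2 + 4 + 5 = 19
Mean = 19 / 6 = 3.2

3.2


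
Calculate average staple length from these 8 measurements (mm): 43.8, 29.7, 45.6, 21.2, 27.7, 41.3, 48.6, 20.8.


Formula: Mean = sum of lengths / count
Sum = 43.8 + 29.7 + 45.6 + 21.2 + 27.7 + 41.3 + 48.6 + 20.8
Sum = 278.7 mm
Mean = 278.7 / 8 = 34.84 mm

34.84 mm


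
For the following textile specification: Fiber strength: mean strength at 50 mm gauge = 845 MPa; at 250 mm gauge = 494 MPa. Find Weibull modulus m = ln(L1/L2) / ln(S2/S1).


Formula: m = ln(L1/L2) / ln(S2/S1)
Step 1: ln(L1/L2) = ln(50/250) = -1.60944
Step 2: S2/S1 = 494/845 = 0.58462
Step 3: ln(S2/S1) = ln(0.58462) = -0.53679
Step 4: m = -1.60944 / -0.53679 = 3.00

3.00 (Weibull m)


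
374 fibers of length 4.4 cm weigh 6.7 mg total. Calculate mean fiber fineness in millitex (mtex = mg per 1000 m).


Formula: fineness (mtex) = mass (mg) / total length (km) = (mass_mg / total_length_m) * 1000
Step 1: Convert fiber length: 4.4 cm = 0.044 m
Step 2: Total fiber length = 374 * 0.044 = 16.456 m
Step 3: Linear density = 6.7 mg / 16.456 m = 0.4071 mg/m
Step 4: fineness = 0.4071 * 1000 = 407.1 mtex

407.1 mtex


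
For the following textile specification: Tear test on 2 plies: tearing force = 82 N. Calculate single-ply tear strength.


Formula: Per-ply strength = Total force / Number of plies
Per-ply = 82 N / 2
Per-ply = 41 N

41 N


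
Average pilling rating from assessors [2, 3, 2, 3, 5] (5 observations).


Formula: Mean = sum / count
Sum = 2 + 3 + 2 + 3 + 5 = 15
Mean = 15 / 5 = 3.0

3.0


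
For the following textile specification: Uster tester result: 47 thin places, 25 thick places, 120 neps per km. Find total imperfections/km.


Formula: Total = thin places + thick places + neps
Total = 47 + 25 + 120
Total = 192 imperfections/km

192 imperfections/km


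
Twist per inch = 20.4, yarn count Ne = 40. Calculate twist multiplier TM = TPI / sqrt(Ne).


Formula: TM = TPI / sqrt(Ne)
Step 1: sqrt(Ne) = sqrt(40) = 6.3246
Step 2: TM = 20.4 / 6.3246 = 3.23

3.23 TM


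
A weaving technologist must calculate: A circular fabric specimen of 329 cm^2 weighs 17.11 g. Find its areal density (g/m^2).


Formula: GSM = mass_g / area_m2
Step 1: Convert area: 329 cm^2 = 329 / 10000 = 0.0329 m^2
Step 2: GSM = 17.11 g / 0.0329 m^2 = 520.1 g/m^2

520.1 g/m^2


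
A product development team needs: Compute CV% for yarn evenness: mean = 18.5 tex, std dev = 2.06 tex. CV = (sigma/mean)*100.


Formula: CV% = (standard deviation / mean) * 100
Step 1: Ratio = 2.06 / 18.5 = 0.111351
Step 2: CV% = 0.111351 * 100 = 11.1351% ≈ 11.1%

11.1%


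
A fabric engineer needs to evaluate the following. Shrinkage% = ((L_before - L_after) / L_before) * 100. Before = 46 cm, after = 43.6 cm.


Formula: Shrinkage% = ((L_before - L_after) / L_before) * 100
Step 1: Shrinkage = 46 - 43.6 = 2.4 cm
Step 2: Shrinkage% = (2.4 / 46) * 100
Step 3: Shrinkage% = 0.052174 * 100 = 5.2174% ≈ 5.2%

5.2%


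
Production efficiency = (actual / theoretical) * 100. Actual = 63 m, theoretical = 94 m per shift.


Formula: Efficiency% = (Actual output / Theoretical output) * 100
Efficiency% = (63 / 94) * 100
Efficiency% = 0.670213 * 100 = 67.0213% ≈ 67.0%

67.0%


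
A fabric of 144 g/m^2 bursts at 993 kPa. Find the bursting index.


Formula: Bursting Index = Bursting Strength / Fabric GSM
BI = 993 kPa / 144 g/m^2
BI = 6.896 kPa/(g/m^2)

6.896 kPa/(g/m^2)


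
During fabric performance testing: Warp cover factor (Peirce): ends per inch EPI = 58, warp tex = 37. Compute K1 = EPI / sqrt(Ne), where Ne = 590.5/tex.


Formula: K1 = EPI / sqrt(Ne), with Ne = 590.5 / tex_warp
Step 1: Ne = 590.5 / 37 = 15.959
Step 2: sqrt(Ne) = sqrt(15.959) = 3.9949
Step 3: K1 = 58 / 3.9949 = 14.5

14.5


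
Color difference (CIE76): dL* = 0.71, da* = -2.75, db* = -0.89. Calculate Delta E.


Formula: Delta E = sqrt(dL*^2 + da*^2 + db*^2)
Step 1: dL*^2 = 0.71^2 = 0.5041
Step 2: da*^2 = (-2.75)^2 = 7.5625
Step 3: db*^2 = (-0.89)^2 = 0.7921
Step 4: Sum = 0.5041 + 7.5625 + 0.7921 = 8.8587
Step 5: Delta E = sqrt(8.8587) = 2.98

2.98 Delta E


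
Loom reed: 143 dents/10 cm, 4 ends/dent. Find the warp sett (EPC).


Formula: EPC = (dents per 10 cm * ends per dent) / 10
Step 1: Total ends per 10 cm = 143 * 4 = 572
Step 2: EPC = 572 / 10 = 57.2 ends/cm

57.2 ends/cm


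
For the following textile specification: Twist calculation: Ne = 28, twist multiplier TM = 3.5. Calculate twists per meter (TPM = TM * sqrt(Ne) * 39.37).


Formula: TPM = TM * sqrt(Ne) * 39.37
Step 1: sqrt(Ne) = sqrt(28) = 5.2915
Step 2: TM * sqrt(Ne) = 3.5 * 5.2915 = 18.5203
Step 3: TPM = 18.5203 * 39.37 = 729 twists/m

729 twists/m


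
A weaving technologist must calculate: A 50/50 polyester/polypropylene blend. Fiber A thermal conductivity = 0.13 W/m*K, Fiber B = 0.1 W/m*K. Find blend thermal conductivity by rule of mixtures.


Formula: Blend property = (fraction_A * property_A) + (fraction_B * property_B)
Step 1: Contribution A = 50/100 * 0.13 W/m*K = 0.065 W/m*K
Step 2: Contribution B = 50/100 * 0.1 W/m*K = 0.05 W/m*K
Step 3: Blend thermal conductivity = 0.065 + 0.05 = 0.115 W/m*K

0.115 W/m*K


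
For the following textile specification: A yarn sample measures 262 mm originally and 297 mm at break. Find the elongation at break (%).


Formula: Elongation (%) = ((L_break - L0) / L0) * 100
Step 1: Extension = 297 - 262 = 35 mm
Step 2: Elongation = (35 / 262) * 100
Step 3: Elongation = 0.133588 * 100 = 13.3588% ≈ 13.4%

13.4%


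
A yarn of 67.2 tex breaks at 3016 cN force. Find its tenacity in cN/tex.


Formula: Tenacity = Breaking force / Linear density
Tenacity = 3016 cN / 67.2 tex
Tenacity = 44.88 cN/tex

44.88 cN/tex


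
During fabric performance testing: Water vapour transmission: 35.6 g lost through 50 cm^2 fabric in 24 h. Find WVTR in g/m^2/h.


Formula: WVTR = mass_loss / (area * time)
Step 1: Convert area: 50 cm^2 = 0.005 m^2
Step 2: WVTR = 35.6 g / (0.005 m^2 * 24 h)
Step 3: WVTR = 35.6 / 0.12 = 296.7 g/m^2/h

296.7 g/m^2/h


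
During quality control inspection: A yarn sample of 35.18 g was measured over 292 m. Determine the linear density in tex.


Formula: Tex = (mass_g / length_m) * 1000
Substituting: Tex = (35.18 / 292) * 1000
Intermediate: 35.18 / 292 = 0.12047945 g/m
Tex = 0.12047945 * 1000 = 120.48 tex

120.48 tex


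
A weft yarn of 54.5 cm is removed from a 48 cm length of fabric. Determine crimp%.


Formula: Crimp% = ((L_yarn - L_fabric) / L_fabric) * 100
Step 1: Extension = 54.5 - 48 = 6.5 cm
Step 2: Crimp% = (6.5 / 48) * 100
Step 3: Crimp% = 0.135417 * 100 = 13.5417% ≈ 13.5%

13.5%


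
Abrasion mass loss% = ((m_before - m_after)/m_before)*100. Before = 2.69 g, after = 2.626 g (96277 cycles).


Formula: Mass loss% = ((m_before - m_after) / m_before) * 100
Step 1: Mass loss = 2.69 - 2.626 = 0.064 g
Step 2: Ratio = 0.064 / 2.69 = 0.0237918
Step 3: Mass loss% = 0.0237918 * 100 = 2.37918% ≈ 2.38%

2.38%


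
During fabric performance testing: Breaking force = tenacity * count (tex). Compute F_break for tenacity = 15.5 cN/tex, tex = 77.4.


Formula: Breaking force = Tenacity * Linear density
F = 15.5 cN/tex * 77.4 tex
F = 1199.70 cN

1199.70 cN


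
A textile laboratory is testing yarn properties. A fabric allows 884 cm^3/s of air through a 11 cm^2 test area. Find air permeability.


Formula: Air Permeability = Airflow / Test Area
AP = 884 cm^3/s / 11 cm^2
AP = 80.4 cm^3/s/cm^2

80.4 cm^3/s/cm^2


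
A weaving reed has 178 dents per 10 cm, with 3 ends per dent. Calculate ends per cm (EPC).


Formula: EPC = (dents per 10 cm * ends per dent) / 10
Step 1: Total ends per 10 cm = 178 * 3 = 534
Step 2: EPC = 534 / 10 = 53.4 ends/cm

53.4 ends/cm


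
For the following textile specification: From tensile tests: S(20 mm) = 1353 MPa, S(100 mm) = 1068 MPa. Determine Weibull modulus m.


Formula: m = ln(L1/L2) / ln(S2/S1)
Step 1: ln(L1/L2) = ln(20/100) = -1.60944
Step 2: S2/S1 = 1068/1353 = 0.78936
Step 3: ln(S2/S1) = ln(0.78936) = -0.23653
Step 4: m = -1.60944 / -0.23653 = 6.80

6.80 (Weibull m)


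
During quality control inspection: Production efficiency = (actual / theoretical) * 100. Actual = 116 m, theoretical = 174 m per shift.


Formula: Efficiency% = (Actual output / Theoretical output) * 100
Efficiency% = (116 / 174) * 100
Efficiency% = 0.666667 * 100 = 66.6667% ≈ 66.7%

66.7%


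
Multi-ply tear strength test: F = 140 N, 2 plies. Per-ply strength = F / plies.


Formula: Per-ply strength = Total force / Number of plies
Per-ply = 140 N / 2
Per-ply = 70 N

70 N


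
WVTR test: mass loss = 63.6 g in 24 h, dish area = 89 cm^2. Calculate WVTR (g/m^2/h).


Formula: WVTR = mass_loss / (area * time)
Step 1: Convert area: 89 cm^2 = 0.0089 m^2
Step 2: WVTR = 63.6 g / (0.0089 m^2 * 24 h)
Step 3: WVTR = 63.6 / 0.2136 = 297.8 g/m^2/h

297.8 g/m^2/h


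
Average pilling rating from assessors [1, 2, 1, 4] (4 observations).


Formula: Mean = sum / count
Sum = 1 + 2 + 1 + 4 = 8
Mean = 8 / 4 = 2.0

2.0


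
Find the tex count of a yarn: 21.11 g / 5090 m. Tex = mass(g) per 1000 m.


Formula: Tex = (mass_g / length_m) * 1000
Substituting: Tex = (21.11 / 5090) * 1000
Intermediate: 21.11 / 5090 = 0.00414735 g/m
Tex = 0.00414735 * 1000 = 4.15 tex

4.15 tex


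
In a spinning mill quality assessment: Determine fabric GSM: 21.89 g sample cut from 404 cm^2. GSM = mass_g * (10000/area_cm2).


Formula: GSM = mass_g / area_m2
Step 1: Convert area: 404 cm^2 = 404 / 10000 = 0.0404 m^2
Step 2: GSM = 21.89 g / 0.0404 m^2 = 541.8 g/m^2

541.8 g/m^2


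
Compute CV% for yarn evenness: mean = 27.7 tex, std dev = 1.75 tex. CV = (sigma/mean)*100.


Formula: CV% = (standard deviation / mean) * 100
Step 1: Ratio = 1.75 / 27.7 = 0.063177
Step 2: CV% = 0.063177 * 100 = 6.3177% ≈ 6.3%

6.3%


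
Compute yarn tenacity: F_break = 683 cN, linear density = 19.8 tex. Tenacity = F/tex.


Formula: Tenacity = Breaking force / Linear density
Tenacity = 683 cN / 19.8 tex
Tenacity = 34.49 cN/tex

34.49 cN/tex


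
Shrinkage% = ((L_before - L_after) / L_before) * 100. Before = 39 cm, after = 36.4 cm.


Formula: Shrinkage% = ((L_before - L_after) / L_before) * 100
Step 1: Shrinkage = 39 - 36.4 = 2.6 cm
Step 2: Shrinkage% = (2.6 / 39) * 100
Step 3: Shrinkage% = 0.066667 * 100 = 6.6667% ≈ 6.7%

6.7%


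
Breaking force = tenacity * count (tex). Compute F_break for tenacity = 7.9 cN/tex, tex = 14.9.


Formula: Breaking force = Tenacity * Linear density
F = 7.9 cN/tex * 14.9 tex
F = 117.71 cN

117.71 cN


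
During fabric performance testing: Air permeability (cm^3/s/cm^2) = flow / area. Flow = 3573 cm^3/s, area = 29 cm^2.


Formula: Air Permeability = Airflow / Test Area
AP = 3573 cm^3/s / 29 cm^2
AP = 123.2 cm^3/s/cm^2

123.2 cm^3/s/cm^2


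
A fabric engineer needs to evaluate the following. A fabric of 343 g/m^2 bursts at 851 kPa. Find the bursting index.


Formula: Bursting Index = Bursting Strength / Fabric GSM
BI = 851 kPa / 343 g/m^2
BI = 2.481 kPa/(g/m^2)

2.481 kPa/(g/m^2)


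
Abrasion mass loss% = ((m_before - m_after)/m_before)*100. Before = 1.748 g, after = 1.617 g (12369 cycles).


Formula: Mass loss% = ((m_before - m_after) / m_before) * 100
Step 1: Mass loss = 1.748 - 1.617 = 0.131 g
Step 2: Ratio = 0.131 / 1.748 = 0.0749428
Step 3: Mass loss% = 0.0749428 * 100 = 7.49428% ≈ 7.49%

7.49%


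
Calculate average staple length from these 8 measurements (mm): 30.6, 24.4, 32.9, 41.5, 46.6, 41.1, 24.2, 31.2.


Formula: Mean = sum of lengths / count
Sum = 30.6 + 24.4 + 32.9 + 41.5 + 46.6 + 41.1 + 24.2 + 31.2
Sum = 272.5 mm
Mean = 272.5 / 8 = 34.06 mm

34.06 mm


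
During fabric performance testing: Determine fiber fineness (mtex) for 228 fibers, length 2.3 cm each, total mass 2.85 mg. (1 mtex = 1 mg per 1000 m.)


Formula: fineness (mtex) = mass (mg) / total length (km) = (mass_mg / total_length_m) * 1000
Step 1: Convert fiber length: 2.3 cm = 0.023 m
Step 2: Total fiber length = 228 * 0.023 = 5.244 m
Step 3: Linear density = 2.85 mg / 5.244 m = 0.5435 mg/m
Step 4: fineness = 0.5435 * 1000 = 543.5 mtex

543.5 mtex


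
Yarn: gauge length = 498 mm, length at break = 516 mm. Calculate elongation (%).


Formula: Elongation (%) = ((L_break - L0) / L0) * 100
Step 1: Extension = 516 - 498 = 18 mm
Step 2: Elongation = (18 / 498) * 100
Step 3: Elongation = 0.036145 * 100 = 3.6145% ≈ 3.6%

3.6%


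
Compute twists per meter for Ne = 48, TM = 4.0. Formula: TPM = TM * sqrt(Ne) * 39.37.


Formula: TPM = TM * sqrt(Ne) * 39.37
Step 1: sqrt(Ne) = sqrt(48) = 6.9282
Step 2: TM * sqrt(Ne) = 4.0 * 6.9282 = 27.7128
Step 3: TPM = 27.7128 * 39.37 = 1091 twists/m

1091 twists/m


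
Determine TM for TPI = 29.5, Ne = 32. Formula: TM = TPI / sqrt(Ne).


Formula: TM = TPI / sqrt(Ne)
Step 1: sqrt(Ne) = sqrt(32) = 5.6569
Step 2: TM = 29.5 / 5.6569 = 5.21

5.21 TM


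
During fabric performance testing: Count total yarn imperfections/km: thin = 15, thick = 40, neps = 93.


Formula: Total = thin places + thick places + neps
Total = 15 + 40 + 93
Total = 148 imperfections/km

148 imperfections/km


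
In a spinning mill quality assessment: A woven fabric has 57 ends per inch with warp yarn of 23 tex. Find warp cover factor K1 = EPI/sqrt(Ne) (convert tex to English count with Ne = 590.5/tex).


Formula: K1 = EPI / sqrt(Ne), with Ne = 590.5 / tex_warp
Step 1: Ne = 590.5 / 23 = 25.674
Step 2: sqrt(Ne) = sqrt(25.674) = 5.067
Step 3: K1 = 57 / 5.067 = 11.2

11.2


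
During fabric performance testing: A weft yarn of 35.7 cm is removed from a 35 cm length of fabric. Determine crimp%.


Formula: Crimp% = ((L_yarn - L_fabric) / L_fabric) * 100
Step 1: Extension = 35.7 - 35 = 0.7 cm
Step 2: Crimp% = (0.7 / 35) * 100
Step 3: Crimp% = 0.02 * 100 = 2.0%

2.0%


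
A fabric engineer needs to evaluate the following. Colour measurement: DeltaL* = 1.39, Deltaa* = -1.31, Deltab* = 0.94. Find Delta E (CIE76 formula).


Formula: Delta E = sqrt(dL*^2 + da*^2 + db*^2)
Step 1: dL*^2 = 1.39^2 = 1.9321
Step 2: da*^2 = (-1.31)^2 = 1.7161
Step 3: db*^2 = 0.94^2 = 0.8836
Step 4: Sum = 1.9321 + 1.7161 + 0.8836 = 4.5318
Step 5: Delta E = sqrt(4.5318) = 2.13

2.13 Delta E


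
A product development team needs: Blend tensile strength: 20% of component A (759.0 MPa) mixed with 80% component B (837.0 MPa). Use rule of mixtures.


Formula: Blend property = (fraction_A * property_A) + (fraction_B * property_B)
Step 1: Contribution A = 20/100 * 759.0 MPa = 151.8 MPa
Step 2: Contribution B = 80/100 * 837.0 MPa = 669.6 MPa
Step 3: Blend tensile strength = 151.8 + 669.6 = 821.4 MPa

821.4 MPa


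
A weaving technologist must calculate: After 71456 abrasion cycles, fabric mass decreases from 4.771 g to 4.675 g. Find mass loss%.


Formula: Mass loss% = ((m_before - m_after) / m_before) * 100
Step 1: Mass loss = 4.771 - 4.675 = 0.096 g
Step 2: Ratio = 0.096 / 4.771 = 0.0201216
Step 3: Mass loss% = 0.0201216 * 100 = 2.01216% ≈ 2.01%

2.01%


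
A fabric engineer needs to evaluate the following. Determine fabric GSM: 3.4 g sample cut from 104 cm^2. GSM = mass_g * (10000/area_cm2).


Formula: GSM = mass_g / area_m2
Step 1: Convert area: 104 cm^2 = 104 / 10000 = 0.0104 m^2
Step 2: GSM = 3.4 g / 0.0104 m^2 = 326.9 g/m^2

326.9 g/m^2


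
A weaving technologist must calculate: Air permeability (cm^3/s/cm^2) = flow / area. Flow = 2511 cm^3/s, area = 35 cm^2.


Formula: Air Permeability = Airflow / Test Area
AP = 2511 cm^3/s / 35 cm^2
AP = 71.7 cm^3/s/cm^2

71.7 cm^3/s/cm^2


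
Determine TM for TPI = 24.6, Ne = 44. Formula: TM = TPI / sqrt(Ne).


Formula: TM = TPI / sqrt(Ne)
Step 1: sqrt(Ne) = sqrt(44) = 6.6332
Step 2: TM = 24.6 / 6.6332 = 3.71

3.71 TM


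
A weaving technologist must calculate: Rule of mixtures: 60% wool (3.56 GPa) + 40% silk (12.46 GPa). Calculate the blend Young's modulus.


Formula: Blend property = (fraction_A * property_A) + (fraction_B * property_B)
Step 1: Contribution A = 60/100 * 3.56 GPa = 2.136 GPa
Step 2: Contribution B = 40/100 * 12.46 GPa = 4.984 GPa
Step 3: Blend Young's modulus = 2.136 + 4.984 = 7.12 GPa

7.12 GPa


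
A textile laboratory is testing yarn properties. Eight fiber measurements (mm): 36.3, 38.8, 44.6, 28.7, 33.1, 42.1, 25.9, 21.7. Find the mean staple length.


Formula: Mean = sum of lengths / count
Sum = 36.3 + 38.8 + 44.6 + 28.7 + 33.1 + 42.1 + 25.9 + 21.7
Sum = 271.2 mm
Mean = 271.2 / 8 = 33.90 mm

33.90 mm


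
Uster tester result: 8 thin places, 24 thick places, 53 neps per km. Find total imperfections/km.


Formula: Total = thin places + thick places + neps
Total = 8 + 24 + 53
Total = 85 imperfections/km

85 imperfections/km


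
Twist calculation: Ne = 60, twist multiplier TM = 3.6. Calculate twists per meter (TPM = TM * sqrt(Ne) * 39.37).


Formula: TPM = TM * sqrt(Ne) * 39.37
Step 1: sqrt(Ne) = sqrt(60) = 7.746
Step 2: TM * sqrt(Ne) = 3.6 * 7.746 = 27.8856
Step 3: TPM = 27.8856 * 39.37 = 1098 twists/m

1098 twists/m


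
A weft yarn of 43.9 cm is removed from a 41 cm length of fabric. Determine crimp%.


Formula: Crimp% = ((L_yarn - L_fabric) / L_fabric) * 100
Step 1: Extension = 43.9 - 41 = 2.9 cm
Step 2: Crimp% = (2.9 / 41) * 100
Step 3: Crimp% = 0.070732 * 100 = 7.0732% ≈ 7.1%

7.1%


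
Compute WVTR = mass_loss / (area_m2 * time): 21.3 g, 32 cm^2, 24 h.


Formula: WVTR = mass_loss / (area * time)
Step 1: Convert area: 32 cm^2 = 0.0032 m^2
Step 2: WVTR = 21.3 g / (0.0032 m^2 * 24 h)
Step 3: WVTR = 21.3 / 0.0768 = 277.3 g/m^2/h

277.3 g/m^2/h


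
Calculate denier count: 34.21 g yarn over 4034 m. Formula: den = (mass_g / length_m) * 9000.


Formula: den = (mass_g / length_m) * 9000
Substituting: den = (34.21 / 4034) * 9000
Intermediate: 34.21 / 4034 = 0.00848042 g/m
den = 0.00848042 * 9000 = 76.3 denier

76.3 denier


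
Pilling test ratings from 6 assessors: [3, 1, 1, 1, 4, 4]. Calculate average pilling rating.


Formula: Mean = sum / count
Sum = 3 + 1 + 1 + 1 + 4 + 4 = 14
Mean = 14 / 6 = 2.3

2.3


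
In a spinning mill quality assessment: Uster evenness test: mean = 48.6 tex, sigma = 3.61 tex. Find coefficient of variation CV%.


Formula: CV% = (standard deviation / mean) * 100
Step 1: Ratio = 3.61 / 48.6 = 0.07428
Step 2: CV% = 0.07428 * 100 = 7.428% ≈ 7.4%

7.4%


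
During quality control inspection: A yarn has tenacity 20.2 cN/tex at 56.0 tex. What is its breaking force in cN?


Formula: Breaking force = Tenacity * Linear density
F = 20.2 cN/tex * 56.0 tex
F = 1131.20 cN

1131.20 cN


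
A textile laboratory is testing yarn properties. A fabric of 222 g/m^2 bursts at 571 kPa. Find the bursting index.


Formula: Bursting Index = Bursting Strength / Fabric GSM
BI = 571 kPa / 222 g/m^2
BI = 2.572 kPa/(g/m^2)

2.572 kPa/(g/m^2)


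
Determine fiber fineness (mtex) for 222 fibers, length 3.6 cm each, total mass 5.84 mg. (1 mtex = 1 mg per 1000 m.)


Formula: fineness (mtex) = mass (mg) / total length (km) = (mass_mg / total_length_m) * 1000
Step 1: Convert fiber length: 3.6 cm = 0.036 m
Step 2: Total fiber length = 222 * 0.036 = 7.992 m
Step 3: Linear density = 5.84 mg / 7.992 m = 0.7307 mg/m
Step 4: fineness = 0.7307 * 1000 = 730.7 mtex

730.7 mtex


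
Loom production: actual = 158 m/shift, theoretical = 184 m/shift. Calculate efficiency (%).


Formula: Efficiency% = (Actual output / Theoretical output) * 100
Efficiency% = (158 / 184) * 100
Efficiency% = 0.858696 * 100 = 85.8696% ≈ 85.9%

85.9%


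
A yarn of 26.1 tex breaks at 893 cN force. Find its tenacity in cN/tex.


Formula: Tenacity = Breaking force / Linear density
Tenacity = 893 cN / 26.1 tex
Tenacity = 34.21 cN/tex

34.21 cN/tex


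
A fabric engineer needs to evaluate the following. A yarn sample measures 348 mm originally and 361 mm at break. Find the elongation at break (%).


Formula: Elongation (%) = ((L_break - L0) / L0) * 100
Step 1: Extension = 361 - 348 = 13 mm
Step 2: Elongation = (13 / 348) * 100
Step 3: Elongation = 0.037356 * 100 = 3.7356% ≈ 3.7%

3.7%


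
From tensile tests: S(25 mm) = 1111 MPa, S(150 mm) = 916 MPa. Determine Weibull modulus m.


Formula: m = ln(L1/L2) / ln(S2/S1)
Step 1: ln(L1/L2) = ln(25/150) = -1.79176
Step 2: S2/S1 = 916/1111 = 0.82448
Step 3: ln(S2/S1) = ln(0.82448) = -0.19300
Step 4: m = -1.79176 / -0.19300 = 9.28

9.28 (Weibull m)


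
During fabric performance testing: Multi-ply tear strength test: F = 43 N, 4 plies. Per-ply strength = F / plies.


Formula: Per-ply strength = Total force / Number of plies
Per-ply = 43 N / 4
Per-ply = 10.75 N

10.75 N


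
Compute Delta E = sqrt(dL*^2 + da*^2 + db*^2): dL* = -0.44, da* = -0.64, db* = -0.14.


Formula: Delta E = sqrt(dL*^2 + da*^2 + db*^2)
Step 1: dL*^2 = (-0.44)^2 = 0.1936
Step 2: da*^2 = (-0.64)^2 = 0.4096
Step 3: db*^2 = (-0.14)^2 = 0.0196
Step 4: Sum = 0.1936 + 0.4096 + 0.0196 = 0.6228
Step 5: Delta E = sqrt(0.6228) = 0.79

0.79 Delta E


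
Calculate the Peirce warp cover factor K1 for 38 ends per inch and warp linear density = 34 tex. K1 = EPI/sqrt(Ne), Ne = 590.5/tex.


Formula: K1 = EPI / sqrt(Ne), with Ne = 590.5 / tex_warp
Step 1: Ne = 590.5 / 34 = 17.368
Step 2: sqrt(Ne) = sqrt(17.368) = 4.1675
Step 3: K1 = 38 / 4.1675 = 9.1

9.1


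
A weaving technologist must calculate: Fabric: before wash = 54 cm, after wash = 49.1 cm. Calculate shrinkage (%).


Formula: Shrinkage% = ((L_before - L_after) / L_before) * 100
Step 1: Shrinkage = 54 - 49.1 = 4.9 cm
Step 2: Shrinkage% = (4.9 / 54) * 100
Step 3: Shrinkage% = 0.090741 * 100 = 9.0741% ≈ 9.1%

9.1%


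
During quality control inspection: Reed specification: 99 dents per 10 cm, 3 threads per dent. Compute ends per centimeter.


Formula: EPC = (dents per 10 cm * ends per dent) / 10
Step 1: Total ends per 10 cm = 99 * 3 = 297
Step 2: EPC = 297 / 10 = 29.7 ends/cm

29.7 ends/cm


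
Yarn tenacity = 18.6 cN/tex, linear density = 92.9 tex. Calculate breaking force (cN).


Formula: Breaking force = Tenacity * Linear density
F = 18.6 cN/tex * 92.9 tex
F = 1727.94 cN

1727.94 cN


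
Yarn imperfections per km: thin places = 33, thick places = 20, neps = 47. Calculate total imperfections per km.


Formula: Total = thin places + thick places + neps
Total = 33 + 20 + 47
Total = 100 imperfections/km

100 imperfections/km


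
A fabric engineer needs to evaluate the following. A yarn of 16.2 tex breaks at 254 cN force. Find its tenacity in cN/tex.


Formula: Tenacity = Breaking force / Linear density
Tenacity = 254 cN / 16.2 tex
Tenacity = 15.68 cN/tex

15.68 cN/tex


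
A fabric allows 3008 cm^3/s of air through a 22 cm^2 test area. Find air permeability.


Formula: Air Permeability = Airflow / Test Area
AP = 3008 cm^3/s / 22 cm^2
AP = 136.7 cm^3/s/cm^2

136.7 cm^3/s/cm^2


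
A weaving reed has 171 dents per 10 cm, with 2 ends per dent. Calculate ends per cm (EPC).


Formula: EPC = (dents per 10 cm * ends per dent) / 10
Step 1: Total ends per 10 cm = 171 * 2 = 342
Step 2: EPC = 342 / 10 = 34.2 ends/cm

34.2 ends/cm


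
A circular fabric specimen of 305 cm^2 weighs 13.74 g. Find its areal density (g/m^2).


Formula: GSM = mass_g / area_m2
Step 1: Convert area: 305 cm^2 = 305 / 10000 = 0.0305 m^2
Step 2: GSM = 13.74 g / 0.0305 m^2 = 450.5 g/m^2

450.5 g/m^2


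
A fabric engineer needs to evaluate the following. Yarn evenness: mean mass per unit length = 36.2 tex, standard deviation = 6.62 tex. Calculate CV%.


Formula: CV% = (standard deviation / mean) * 100
Step 1: Ratio = 6.62 / 36.2 = 0.182873
Step 2: CV% = 0.182873 * 100 = 18.2873% ≈ 18.3%

18.3%


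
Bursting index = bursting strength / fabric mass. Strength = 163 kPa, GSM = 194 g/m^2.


Formula: Bursting Index = Bursting Strength / Fabric GSM
BI = 163 kPa / 194 g/m^2
BI = 0.840 kPa/(g/m^2)

0.840 kPa/(g/m^2)


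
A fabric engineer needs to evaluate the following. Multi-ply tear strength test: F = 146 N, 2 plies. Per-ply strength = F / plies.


Formula: Per-ply strength = Total force / Number of plies
Per-ply = 146 N / 2
Per-ply = 73 N

73 N


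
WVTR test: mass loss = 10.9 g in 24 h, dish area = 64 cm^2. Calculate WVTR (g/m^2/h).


Formula: WVTR = mass_loss / (area * time)
Step 1: Convert area: 64 cm^2 = 0.0064 m^2
Step 2: WVTR = 10.9 g / (0.0064 m^2 * 24 h)
Step 3: WVTR = 10.9 / 0.1536 = 71.0 g/m^2/h

71.0 g/m^2/h


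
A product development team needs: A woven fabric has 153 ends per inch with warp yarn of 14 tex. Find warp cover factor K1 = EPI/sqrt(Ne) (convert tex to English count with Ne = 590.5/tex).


Formula: K1 = EPI / sqrt(Ne), with Ne = 590.5 / tex_warp
Step 1: Ne = 590.5 / 14 = 42.179
Step 2: sqrt(Ne) = sqrt(42.179) = 6.4945
Step 3: K1 = 153 / 6.4945 = 23.6

23.6


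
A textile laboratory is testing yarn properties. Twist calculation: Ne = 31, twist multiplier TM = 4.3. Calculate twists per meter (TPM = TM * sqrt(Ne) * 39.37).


Formula: TPM = TM * sqrt(Ne) * 39.37
Step 1: sqrt(Ne) = sqrt(31) = 5.5678
Step 2: TM * sqrt(Ne) = 4.3 * 5.5678 = 23.9415
Step 3: TPM = 23.9415 * 39.37 = 943 twists/m

943 twists/m


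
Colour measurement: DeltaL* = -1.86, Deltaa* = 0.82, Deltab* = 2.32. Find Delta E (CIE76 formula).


Formula: Delta E = sqrt(dL*^2 + da*^2 + db*^2)
Step 1: dL*^2 = (-1.86)^2 = 3.4596
Step 2: da*^2 = 0.82^2 = 0.6724
Step 3: db*^2 = 2.32^2 = 5.3824
Step 4: Sum = 3.4596 + 0.6724 + 5.3824 = 9.5144
Step 5: Delta E = sqrt(9.5144) = 3.08

3.08 Delta E


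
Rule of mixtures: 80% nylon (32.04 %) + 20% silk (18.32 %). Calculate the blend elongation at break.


Formula: Blend property = (fraction_A * property_A) + (fraction_B * property_B)
Step 1: Contribution A = 80/100 * 32.04 % = 25.632 %
Step 2: Contribution B = 20/100 * 18.32 % = 3.664 %
Step 3: Blend elongation at break = 25.632 + 3.664 = 29.296 %

29.296 %


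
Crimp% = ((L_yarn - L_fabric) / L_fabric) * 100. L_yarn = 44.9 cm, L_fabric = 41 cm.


Formula: Crimp% = ((L_yarn - L_fabric) / L_fabric) * 100
Step 1: Extension = 44.9 - 41 = 3.9 cm
Step 2: Crimp% = (3.9 / 41) * 100
Step 3: Crimp% = 0.095122 * 100 = 9.5122% ≈ 9.5%

9.5%


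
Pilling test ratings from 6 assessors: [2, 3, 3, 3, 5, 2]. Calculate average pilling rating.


Formula: Mean = sum / count
Sum = 2 + 3 + 3 + 3 + 5 + 2 = 18
Mean = 18 / 6 = 3.0

3.0


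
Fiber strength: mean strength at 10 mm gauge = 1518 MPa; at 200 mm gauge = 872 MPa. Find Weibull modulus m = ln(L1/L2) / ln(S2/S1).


Formula: m = ln(L1/L2) / ln(S2/S1)
Step 1: ln(L1/L2) = ln(10/200) = -2.99573
Step 2: S2/S1 = 872/1518 = 0.57444
Step 3: ln(S2/S1) = ln(0.57444) = -0.55436
Step 4: m = -2.99573 / -0.55436 = 5.40

5.40 (Weibull m)


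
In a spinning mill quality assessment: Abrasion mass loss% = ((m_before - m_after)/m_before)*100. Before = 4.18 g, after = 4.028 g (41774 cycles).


Formula: Mass loss% = ((m_before - m_after) / m_before) * 100
Step 1: Mass loss = 4.18 - 4.028 = 0.152 g
Step 2: Ratio = 0.152 / 4.18 = 0.0363636
Step 3: Mass loss% = 0.0363636 * 100 = 3.63636% ≈ 3.64%

3.64%


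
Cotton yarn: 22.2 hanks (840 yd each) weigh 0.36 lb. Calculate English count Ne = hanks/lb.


Formula: Ne = hanks / mass_lb
Substituting: Ne = 22.2 / 0.36
Ne = 61.7

61.7 Ne


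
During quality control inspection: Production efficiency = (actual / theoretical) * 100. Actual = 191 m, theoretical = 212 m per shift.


Formula: Efficiency% = (Actual output / Theoretical output) * 100
Efficiency% = (191 / 212) * 100
Efficiency% = 0.900943 * 100 = 90.0943% ≈ 90.1%

90.1%


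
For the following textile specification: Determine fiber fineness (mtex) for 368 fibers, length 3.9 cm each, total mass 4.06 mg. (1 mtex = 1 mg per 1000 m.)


Formula: fineness (mtex) = mass (mg) / total length (km) = (mass_mg / total_length_m) * 1000
Step 1: Convert fiber length: 3.9 cm = 0.039 m
Step 2: Total fiber length = 368 * 0.039 = 14.352 m
Step 3: Linear density = 4.06 mg / 14.352 m = 0.2829 mg/m
Step 4: fineness = 0.2829 * 1000 = 282.9 mtex

282.9 mtex


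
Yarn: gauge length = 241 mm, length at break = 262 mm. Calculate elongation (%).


Formula: Elongation (%) = ((L_break - L0) / L0) * 100
Step 1: Extension = 262 - 241 = 21 mm
Step 2: Elongation = (21 / 241) * 100
Step 3: Elongation = 0.087137 * 100 = 8.7137% ≈ 8.7%

8.7%


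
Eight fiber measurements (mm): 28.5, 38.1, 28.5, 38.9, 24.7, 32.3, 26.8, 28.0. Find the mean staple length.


Formula: Mean = sum of lengths / count
Sum = 28.5 + 38.1 + 28.5 + 38.9 + 24.7 + 32.3 + 26.8 + 28.0
Sum = 245.8 mm
Mean = 245.8 / 8 = 30.73 mm

30.73 mm


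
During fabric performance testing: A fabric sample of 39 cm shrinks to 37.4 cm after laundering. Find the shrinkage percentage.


Formula: Shrinkage% = ((L_before - L_after) / L_before) * 100
Step 1: Shrinkage = 39 - 37.4 = 1.6 cm
Step 2: Shrinkage% = (1.6 / 39) * 100
Step 3: Shrinkage% = 0.041026 * 100 = 4.1026% ≈ 4.1%

4.1%


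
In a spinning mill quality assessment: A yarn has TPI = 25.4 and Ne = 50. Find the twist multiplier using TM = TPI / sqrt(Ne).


Formula: TM = TPI / sqrt(Ne)
Step 1: sqrt(Ne) = sqrt(50) = 7.0711
Step 2: TM = 25.4 / 7.0711 = 3.59

3.59 TM


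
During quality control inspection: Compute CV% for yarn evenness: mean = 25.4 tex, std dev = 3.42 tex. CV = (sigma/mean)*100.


Formula: CV% = (standard deviation / mean) * 100
Step 1: Ratio = 3.42 / 25.4 = 0.134646
Step 2: CV% = 0.134646 * 100 = 13.4646% ≈ 13.5%

13.5%
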